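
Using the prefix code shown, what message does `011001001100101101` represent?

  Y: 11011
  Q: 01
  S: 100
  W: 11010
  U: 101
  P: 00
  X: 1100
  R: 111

Read left to right; each codeword is recognised as soon as it completes (prefix code):
  01→Q | 100→S | 100→S | 1100→X | 101→U | 101→U
Decoded message: QSSXUU

QSSXUU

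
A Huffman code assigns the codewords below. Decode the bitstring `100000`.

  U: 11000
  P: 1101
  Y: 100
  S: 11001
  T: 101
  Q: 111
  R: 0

Read left to right; each codeword is recognised as soon as it completes (prefix code):
  100→Y | 0→R | 0→R | 0→R
Decoded message: YRRR

YRRR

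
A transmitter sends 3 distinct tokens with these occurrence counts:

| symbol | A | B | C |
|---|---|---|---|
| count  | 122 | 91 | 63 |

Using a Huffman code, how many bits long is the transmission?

Merge the two smallest weights repeatedly:
C(63) + B(91) → 154
A(122) + 154 → 276
Total encoded bits = sum of merged weights = 154 + 276 = 430.

430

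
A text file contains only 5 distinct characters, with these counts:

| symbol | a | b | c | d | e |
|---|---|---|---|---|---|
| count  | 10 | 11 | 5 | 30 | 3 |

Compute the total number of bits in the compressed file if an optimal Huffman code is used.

114

Merge the two smallest weights repeatedly:
merge e(3) and c(5): 8
merge 8 and a(10): 18
merge b(11) and 18: 29
merge 29 and d(30): 59
Total encoded bits = sum of merged weights = 8 + 18 + 29 + 59 = 114.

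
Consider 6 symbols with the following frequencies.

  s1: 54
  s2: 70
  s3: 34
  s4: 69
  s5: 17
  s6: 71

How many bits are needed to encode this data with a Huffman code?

786

Merge the two smallest weights repeatedly:
combine s5(17), s3(34) → 51
combine 51, s1(54) → 105
combine s4(69), s2(70) → 139
combine s6(71), 105 → 176
combine 139, 176 → 315
Each symbol's bit-cost is frequency × depth; summing gives 786 bits (equivalently 51 + 105 + 139 + 176 + 315).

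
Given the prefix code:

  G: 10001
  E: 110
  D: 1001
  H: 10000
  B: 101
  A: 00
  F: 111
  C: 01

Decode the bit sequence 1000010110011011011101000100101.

HBDBBEGAB

Read left to right; each codeword is recognised as soon as it completes (prefix code):
  10000→H | 101→B | 1001→D | 101→B | 101→B | 110→E | 10001→G | 00→A | 101→B
Decoded message: HBDBBEGAB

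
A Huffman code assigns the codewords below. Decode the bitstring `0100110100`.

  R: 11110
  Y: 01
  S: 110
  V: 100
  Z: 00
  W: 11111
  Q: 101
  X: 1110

Read left to right; each codeword is recognised as soon as it completes (prefix code):
  01→Y | 00→Z | 110→S | 100→V
Decoded message: YZSV

YZSV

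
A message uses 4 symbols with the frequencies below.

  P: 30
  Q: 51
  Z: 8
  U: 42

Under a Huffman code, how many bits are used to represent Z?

3

Huffman merges, smallest pair first:
merge Z(8) and P(30): 38
merge 38 and U(42): 80
merge Q(51) and 80: 131
The subtree containing Z is merged 3 times, so code length = 3.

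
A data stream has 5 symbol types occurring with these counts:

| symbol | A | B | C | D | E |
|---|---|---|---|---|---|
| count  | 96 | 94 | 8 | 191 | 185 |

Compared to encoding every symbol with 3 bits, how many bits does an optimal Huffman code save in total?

472

Fixed-length: 3 bits × 574 symbols = 1722 bits.
Huffman merges:
combine C(8), B(94) → 102
combine A(96), 102 → 198
combine E(185), D(191) → 376
combine 198, 376 → 574
Huffman total = 102 + 198 + 376 + 574 = 1250 bits.
Saving = 1722 − 1250 = 472 bits.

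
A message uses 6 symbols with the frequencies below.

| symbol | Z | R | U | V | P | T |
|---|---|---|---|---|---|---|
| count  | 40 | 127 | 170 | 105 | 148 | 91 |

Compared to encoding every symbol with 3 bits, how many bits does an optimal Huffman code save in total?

318

Fixed-length: 3 bits × 681 symbols = 2043 bits.
Huffman merges:
merge Z(40) and T(91): 131
merge V(105) and R(127): 232
merge 131 and P(148): 279
merge U(170) and 232: 402
merge 279 and 402: 681
Huffman total = 131 + 232 + 279 + 402 + 681 = 1725 bits.
Saving = 2043 − 1725 = 318 bits.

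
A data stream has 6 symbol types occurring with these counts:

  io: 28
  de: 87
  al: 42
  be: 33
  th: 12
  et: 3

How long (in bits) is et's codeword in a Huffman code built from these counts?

4

Repeatedly merge the two smallest:
merge et(3) and th(12): 15
merge 15 and io(28): 43
merge be(33) and al(42): 75
merge 43 and 75: 118
merge de(87) and 118: 205
et sits 4 levels below the root, so its codeword is 4 bits.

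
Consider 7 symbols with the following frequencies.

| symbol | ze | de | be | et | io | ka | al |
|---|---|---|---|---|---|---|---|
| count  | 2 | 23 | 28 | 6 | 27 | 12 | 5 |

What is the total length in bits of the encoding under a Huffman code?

Build the Huffman tree bottom-up:
merge ze(2) and al(5): 7
merge et(6) and 7: 13
merge ka(12) and 13: 25
merge de(23) and 25: 48
merge io(27) and be(28): 55
merge 48 and 55: 103
Each symbol's bit-cost is frequency × depth; summing gives 251 bits (equivalently 7 + 13 + 25 + 48 + 55 + 103).

251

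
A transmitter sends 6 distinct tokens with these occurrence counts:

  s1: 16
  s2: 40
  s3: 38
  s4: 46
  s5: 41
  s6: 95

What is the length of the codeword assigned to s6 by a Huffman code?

2

Huffman merges, smallest pair first:
s1(16) + s3(38) → 54
s2(40) + s5(41) → 81
s4(46) + 54 → 100
81 + s6(95) → 176
100 + 176 → 276
The subtree containing s6 is merged 2 times, so code length = 2.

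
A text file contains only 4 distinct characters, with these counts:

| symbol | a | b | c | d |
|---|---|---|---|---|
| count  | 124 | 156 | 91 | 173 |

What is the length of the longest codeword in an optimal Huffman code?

2

Merge the two lowest-weight nodes at each step:
merge c(91) and a(124): 215
merge b(156) and d(173): 329
merge 215 and 329: 544
The rarest symbols sit at the bottom; the longest codeword is 2 bits.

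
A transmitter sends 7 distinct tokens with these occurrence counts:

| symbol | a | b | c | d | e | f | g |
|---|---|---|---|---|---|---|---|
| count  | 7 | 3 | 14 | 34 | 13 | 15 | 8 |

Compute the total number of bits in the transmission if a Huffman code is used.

Merge the two smallest weights repeatedly:
combine b(3), a(7) → 10
combine g(8), 10 → 18
combine e(13), c(14) → 27
combine f(15), 18 → 33
combine 27, 33 → 60
combine d(34), 60 → 94
The encoded length is the sum of every internal node's weight: 10 + 18 + 27 + 33 + 60 + 94 = 242 bits.

242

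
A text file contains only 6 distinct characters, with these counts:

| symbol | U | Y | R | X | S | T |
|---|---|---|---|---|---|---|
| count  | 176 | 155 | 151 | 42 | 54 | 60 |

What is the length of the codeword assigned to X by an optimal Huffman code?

Repeatedly merge the two smallest:
merge X(42) and S(54): 96
merge T(60) and 96: 156
merge R(151) and Y(155): 306
merge 156 and U(176): 332
merge 306 and 332: 638
X sits 4 levels below the root, so its codeword is 4 bits.

4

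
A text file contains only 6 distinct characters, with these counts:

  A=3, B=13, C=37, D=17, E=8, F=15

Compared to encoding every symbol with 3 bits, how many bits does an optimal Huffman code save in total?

Fixed-length: 3 bits × 93 symbols = 279 bits.
Huffman merges:
merge A(3) and E(8): 11
merge 11 and B(13): 24
merge F(15) and D(17): 32
merge 24 and 32: 56
merge C(37) and 56: 93
Huffman total = 11 + 24 + 32 + 56 + 93 = 216 bits.
Saving = 279 − 216 = 63 bits.

63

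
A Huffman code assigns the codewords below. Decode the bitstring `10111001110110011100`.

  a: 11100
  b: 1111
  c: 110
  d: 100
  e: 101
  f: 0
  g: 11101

ecfgda

Read left to right; each codeword is recognised as soon as it completes (prefix code):
  101→e | 110→c | 0→f | 11101→g | 100→d | 11100→a
Decoded message: ecfgda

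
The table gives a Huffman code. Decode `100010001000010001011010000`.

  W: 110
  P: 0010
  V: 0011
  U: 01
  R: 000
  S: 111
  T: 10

TPPRTPWTR

Read left to right; each codeword is recognised as soon as it completes (prefix code):
  10→T | 0010→P | 0010→P | 000→R | 10→T | 0010→P | 110→W | 10→T | 000→R
Decoded message: TPPRTPWTR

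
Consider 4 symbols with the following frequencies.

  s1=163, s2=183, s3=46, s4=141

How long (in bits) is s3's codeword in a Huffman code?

2

Build the tree from the bottom:
combine s3(46), s4(141) → 187
combine s1(163), s2(183) → 346
combine 187, 346 → 533
The subtree containing s3 is merged 2 times, so code length = 2.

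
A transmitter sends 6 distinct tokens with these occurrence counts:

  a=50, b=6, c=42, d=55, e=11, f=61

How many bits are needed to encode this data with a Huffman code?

Greedily combine the two least-frequent nodes:
merge b(6) and e(11): 17
merge 17 and c(42): 59
merge a(50) and d(55): 105
merge 59 and f(61): 120
merge 105 and 120: 225
Each symbol's bit-cost is frequency × depth; summing gives 526 bits (equivalently 17 + 59 + 105 + 120 + 225).

526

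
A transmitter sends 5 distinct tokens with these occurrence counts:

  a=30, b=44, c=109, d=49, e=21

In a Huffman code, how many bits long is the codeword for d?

3

Huffman merges, smallest pair first:
e(21) + a(30) → 51
b(44) + d(49) → 93
51 + 93 → 144
c(109) + 144 → 253
The subtree containing d is merged 3 times, so code length = 3.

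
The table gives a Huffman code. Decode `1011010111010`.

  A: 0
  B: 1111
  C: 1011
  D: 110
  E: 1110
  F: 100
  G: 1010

Read left to right; each codeword is recognised as soon as it completes (prefix code):
  1011→C | 0→A | 1011→C | 1010→G
Decoded message: CACG

CACG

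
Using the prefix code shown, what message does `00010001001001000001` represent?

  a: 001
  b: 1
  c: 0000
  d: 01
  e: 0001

eeaacd

Read left to right; each codeword is recognised as soon as it completes (prefix code):
  0001→e | 0001→e | 001→a | 001→a | 0000→c | 01→d
Decoded message: eeaacd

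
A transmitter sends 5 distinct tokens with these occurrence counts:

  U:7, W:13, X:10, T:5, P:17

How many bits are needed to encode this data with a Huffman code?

Greedily combine the two least-frequent nodes:
merge T(5) and U(7): 12
merge X(10) and 12: 22
merge W(13) and P(17): 30
merge 22 and 30: 52
Each symbol's bit-cost is frequency × depth; summing gives 116 bits (equivalently 12 + 22 + 30 + 52).

116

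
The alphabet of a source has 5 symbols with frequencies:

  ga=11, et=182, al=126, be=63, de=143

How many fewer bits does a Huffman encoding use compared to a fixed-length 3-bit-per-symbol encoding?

451

Fixed-length: 3 bits × 525 symbols = 1575 bits.
Huffman merges:
combine ga(11), be(63) → 74
combine 74, al(126) → 200
combine de(143), et(182) → 325
combine 200, 325 → 525
Huffman total = 74 + 200 + 325 + 525 = 1124 bits.
Saving = 1575 − 1124 = 451 bits.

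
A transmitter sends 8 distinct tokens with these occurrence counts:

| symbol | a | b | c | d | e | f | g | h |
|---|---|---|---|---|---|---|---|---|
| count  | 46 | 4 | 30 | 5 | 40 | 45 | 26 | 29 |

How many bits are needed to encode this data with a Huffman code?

628

Merge the two smallest weights repeatedly:
merge b(4) and d(5): 9
merge 9 and g(26): 35
merge h(29) and c(30): 59
merge 35 and e(40): 75
merge f(45) and a(46): 91
merge 59 and 75: 134
merge 91 and 134: 225
The encoded length is the sum of every internal node's weight: 9 + 35 + 59 + 75 + 91 + 134 + 225 = 628 bits.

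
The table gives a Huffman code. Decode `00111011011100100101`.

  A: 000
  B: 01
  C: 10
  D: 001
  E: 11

Read left to right; each codeword is recognised as soon as it completes (prefix code):
  001→D | 11→E | 01→B | 10→C | 11→E | 10→C | 01→B | 001→D | 01→B
Decoded message: DEBCECBDB

DEBCECBDB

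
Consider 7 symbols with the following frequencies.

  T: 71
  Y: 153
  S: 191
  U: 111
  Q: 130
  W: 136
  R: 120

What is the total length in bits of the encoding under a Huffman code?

2545

Build the Huffman tree bottom-up:
combine T(71), U(111) → 182
combine R(120), Q(130) → 250
combine W(136), Y(153) → 289
combine 182, S(191) → 373
combine 250, 289 → 539
combine 373, 539 → 912
Total encoded bits = sum of merged weights = 182 + 250 + 289 + 373 + 539 + 912 = 2545.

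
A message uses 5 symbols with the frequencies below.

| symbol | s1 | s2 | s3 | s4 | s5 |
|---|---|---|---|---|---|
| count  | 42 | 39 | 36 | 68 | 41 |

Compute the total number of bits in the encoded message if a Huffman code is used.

Build the Huffman tree bottom-up:
combine s3(36), s2(39) → 75
combine s5(41), s1(42) → 83
combine s4(68), 75 → 143
combine 83, 143 → 226
The encoded length is the sum of every internal node's weight: 75 + 83 + 143 + 226 = 527 bits.

527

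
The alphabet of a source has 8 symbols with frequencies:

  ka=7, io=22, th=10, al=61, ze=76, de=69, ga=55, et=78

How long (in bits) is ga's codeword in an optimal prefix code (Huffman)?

Huffman merges, smallest pair first:
ka(7) + th(10) → 17
17 + io(22) → 39
39 + ga(55) → 94
al(61) + de(69) → 130
ze(76) + et(78) → 154
94 + 130 → 224
154 + 224 → 378
ga's leaf is at depth 3, giving a 3-bit codeword.

3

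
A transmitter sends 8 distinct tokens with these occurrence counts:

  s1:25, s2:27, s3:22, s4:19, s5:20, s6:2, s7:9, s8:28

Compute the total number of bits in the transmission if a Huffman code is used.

439

Greedily combine the two least-frequent nodes:
s6(2) + s7(9) → 11
11 + s4(19) → 30
s5(20) + s3(22) → 42
s1(25) + s2(27) → 52
s8(28) + 30 → 58
42 + 52 → 94
58 + 94 → 152
The encoded length is the sum of every internal node's weight: 11 + 30 + 42 + 52 + 58 + 94 + 152 = 439 bits.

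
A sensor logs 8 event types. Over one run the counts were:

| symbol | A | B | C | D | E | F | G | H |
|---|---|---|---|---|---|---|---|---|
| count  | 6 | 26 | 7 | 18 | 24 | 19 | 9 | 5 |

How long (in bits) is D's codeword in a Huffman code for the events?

Build the tree from the bottom:
combine H(5), A(6) → 11
combine C(7), G(9) → 16
combine 11, 16 → 27
combine D(18), F(19) → 37
combine E(24), B(26) → 50
combine 27, 37 → 64
combine 50, 64 → 114
The subtree containing D is merged 3 times, so code length = 3.

3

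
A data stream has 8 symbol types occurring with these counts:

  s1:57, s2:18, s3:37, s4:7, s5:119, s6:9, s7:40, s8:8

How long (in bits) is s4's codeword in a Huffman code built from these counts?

6

Repeatedly merge the two smallest:
combine s4(7), s8(8) → 15
combine s6(9), 15 → 24
combine s2(18), 24 → 42
combine s3(37), s7(40) → 77
combine 42, s1(57) → 99
combine 77, 99 → 176
combine s5(119), 176 → 295
s4's leaf is at depth 6, giving a 6-bit codeword.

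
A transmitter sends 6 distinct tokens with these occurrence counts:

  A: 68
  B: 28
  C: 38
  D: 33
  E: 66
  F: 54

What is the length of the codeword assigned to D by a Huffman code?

Huffman merges, smallest pair first:
combine B(28), D(33) → 61
combine C(38), F(54) → 92
combine 61, E(66) → 127
combine A(68), 92 → 160
combine 127, 160 → 287
D sits 3 levels below the root, so its codeword is 3 bits.

3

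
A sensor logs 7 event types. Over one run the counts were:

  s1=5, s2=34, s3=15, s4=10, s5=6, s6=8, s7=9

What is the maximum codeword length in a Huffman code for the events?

4

Merge the two lowest-weight nodes at each step:
combine s1(5), s5(6) → 11
combine s6(8), s7(9) → 17
combine s4(10), 11 → 21
combine s3(15), 17 → 32
combine 21, 32 → 53
combine s2(34), 53 → 87
The first pair merged (s1, s5) ends up deepest, at depth 4.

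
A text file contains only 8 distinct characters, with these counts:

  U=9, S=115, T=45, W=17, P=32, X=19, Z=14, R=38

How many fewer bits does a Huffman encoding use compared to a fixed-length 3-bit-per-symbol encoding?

Fixed-length: 3 bits × 289 symbols = 867 bits.
Huffman merges:
U(9) + Z(14) → 23
W(17) + X(19) → 36
23 + P(32) → 55
36 + R(38) → 74
T(45) + 55 → 100
74 + 100 → 174
S(115) + 174 → 289
Huffman total = 23 + 36 + 55 + 74 + 100 + 174 + 289 = 751 bits.
Saving = 867 − 751 = 116 bits.

116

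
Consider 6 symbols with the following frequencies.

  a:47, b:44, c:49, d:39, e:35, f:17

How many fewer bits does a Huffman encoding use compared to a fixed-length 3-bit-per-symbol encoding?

Fixed-length: 3 bits × 231 symbols = 693 bits.
Huffman merges:
combine f(17), e(35) → 52
combine d(39), b(44) → 83
combine a(47), c(49) → 96
combine 52, 83 → 135
combine 96, 135 → 231
Huffman total = 52 + 83 + 96 + 135 + 231 = 597 bits.
Saving = 693 − 597 = 96 bits.

96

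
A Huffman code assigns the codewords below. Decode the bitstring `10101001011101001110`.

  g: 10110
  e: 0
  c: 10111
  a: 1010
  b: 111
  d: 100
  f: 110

adcedbe

Read left to right; each codeword is recognised as soon as it completes (prefix code):
  1010→a | 100→d | 10111→c | 0→e | 100→d | 111→b | 0→e
Decoded message: adcedbe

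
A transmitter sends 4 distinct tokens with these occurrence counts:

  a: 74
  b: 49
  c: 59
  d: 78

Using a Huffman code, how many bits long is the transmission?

520

Merge the two smallest weights repeatedly:
merge b(49) and c(59): 108
merge a(74) and d(78): 152
merge 108 and 152: 260
Each symbol's bit-cost is frequency × depth; summing gives 520 bits (equivalently 108 + 152 + 260).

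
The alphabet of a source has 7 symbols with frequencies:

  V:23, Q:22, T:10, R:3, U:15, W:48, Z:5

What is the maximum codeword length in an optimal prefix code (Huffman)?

5

Merge the two lowest-weight nodes at each step:
combine R(3), Z(5) → 8
combine 8, T(10) → 18
combine U(15), 18 → 33
combine Q(22), V(23) → 45
combine 33, 45 → 78
combine W(48), 78 → 126
The first pair merged (R, Z) ends up deepest, at depth 5.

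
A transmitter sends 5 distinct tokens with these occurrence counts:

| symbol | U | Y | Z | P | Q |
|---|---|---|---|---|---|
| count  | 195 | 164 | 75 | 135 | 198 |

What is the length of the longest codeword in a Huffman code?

3

Merge the two lowest-weight nodes at each step:
combine Z(75), P(135) → 210
combine Y(164), U(195) → 359
combine Q(198), 210 → 408
combine 359, 408 → 767
Maximum depth reached is 3.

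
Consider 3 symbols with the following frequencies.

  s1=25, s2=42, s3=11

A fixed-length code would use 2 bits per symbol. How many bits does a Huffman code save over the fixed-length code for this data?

42

Fixed-length: 2 bits × 78 symbols = 156 bits.
Huffman merges:
s3(11) + s1(25) → 36
36 + s2(42) → 78
Huffman total = 36 + 78 = 114 bits.
Saving = 156 − 114 = 42 bits.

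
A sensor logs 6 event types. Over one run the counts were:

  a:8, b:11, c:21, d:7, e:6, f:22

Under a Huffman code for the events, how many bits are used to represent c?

Repeatedly merge the two smallest:
combine e(6), d(7) → 13
combine a(8), b(11) → 19
combine 13, 19 → 32
combine c(21), f(22) → 43
combine 32, 43 → 75
c's leaf is at depth 2, giving a 2-bit codeword.

2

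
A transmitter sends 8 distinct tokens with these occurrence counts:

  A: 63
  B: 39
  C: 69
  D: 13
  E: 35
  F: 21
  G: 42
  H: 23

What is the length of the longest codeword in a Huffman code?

5

Merge the two lowest-weight nodes at each step:
merge D(13) and F(21): 34
merge H(23) and 34: 57
merge E(35) and B(39): 74
merge G(42) and 57: 99
merge A(63) and C(69): 132
merge 74 and 99: 173
merge 132 and 173: 305
Maximum depth reached is 5.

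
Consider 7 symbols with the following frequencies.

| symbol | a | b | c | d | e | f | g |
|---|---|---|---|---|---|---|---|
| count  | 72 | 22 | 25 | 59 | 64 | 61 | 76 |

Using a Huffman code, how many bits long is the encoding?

Build the Huffman tree bottom-up:
b(22) + c(25) → 47
47 + d(59) → 106
f(61) + e(64) → 125
a(72) + g(76) → 148
106 + 125 → 231
148 + 231 → 379
Total encoded bits = sum of merged weights = 47 + 106 + 125 + 148 + 231 + 379 = 1036.

1036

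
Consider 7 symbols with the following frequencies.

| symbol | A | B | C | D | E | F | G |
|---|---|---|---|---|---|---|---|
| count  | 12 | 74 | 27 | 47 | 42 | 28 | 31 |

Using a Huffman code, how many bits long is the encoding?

Greedily combine the two least-frequent nodes:
A(12) + C(27) → 39
F(28) + G(31) → 59
39 + E(42) → 81
D(47) + 59 → 106
B(74) + 81 → 155
106 + 155 → 261
The encoded length is the sum of every internal node's weight: 39 + 59 + 81 + 106 + 155 + 261 = 701 bits.

701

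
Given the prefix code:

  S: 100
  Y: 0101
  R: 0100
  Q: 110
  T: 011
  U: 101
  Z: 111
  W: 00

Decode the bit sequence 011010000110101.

Read left to right; each codeword is recognised as soon as it completes (prefix code):
  011→T | 0100→R | 00→W | 110→Q | 101→U
Decoded message: TRWQU

TRWQU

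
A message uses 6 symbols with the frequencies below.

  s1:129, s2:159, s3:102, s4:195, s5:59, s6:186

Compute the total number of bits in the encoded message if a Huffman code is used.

2109

Greedily combine the two least-frequent nodes:
merge s5(59) and s3(102): 161
merge s1(129) and s2(159): 288
merge 161 and s6(186): 347
merge s4(195) and 288: 483
merge 347 and 483: 830
The encoded length is the sum of every internal node's weight: 161 + 288 + 347 + 483 + 830 = 2109 bits.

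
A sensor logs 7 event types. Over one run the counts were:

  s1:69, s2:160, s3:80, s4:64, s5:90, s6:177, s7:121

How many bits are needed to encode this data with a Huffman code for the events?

Greedily combine the two least-frequent nodes:
s4(64) + s1(69) → 133
s3(80) + s5(90) → 170
s7(121) + 133 → 254
s2(160) + 170 → 330
s6(177) + 254 → 431
330 + 431 → 761
The encoded length is the sum of every internal node's weight: 133 + 170 + 254 + 330 + 431 + 761 = 2079 bits.

2079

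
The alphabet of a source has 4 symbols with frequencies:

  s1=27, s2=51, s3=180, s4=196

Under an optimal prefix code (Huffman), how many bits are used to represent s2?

Huffman merges, smallest pair first:
merge s1(27) and s2(51): 78
merge 78 and s3(180): 258
merge s4(196) and 258: 454
s2's leaf is at depth 3, giving a 3-bit codeword.

3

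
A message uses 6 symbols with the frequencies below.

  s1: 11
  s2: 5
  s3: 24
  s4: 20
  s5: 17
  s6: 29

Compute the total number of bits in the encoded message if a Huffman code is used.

Greedily combine the two least-frequent nodes:
s2(5) + s1(11) → 16
16 + s5(17) → 33
s4(20) + s3(24) → 44
s6(29) + 33 → 62
44 + 62 → 106
Each symbol's bit-cost is frequency × depth; summing gives 261 bits (equivalently 16 + 33 + 44 + 62 + 106).

261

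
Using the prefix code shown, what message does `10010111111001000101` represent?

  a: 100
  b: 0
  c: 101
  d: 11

Read left to right; each codeword is recognised as soon as it completes (prefix code):
  100→a | 101→c | 11→d | 11→d | 100→a | 100→a | 0→b | 101→c
Decoded message: acddaabc

acddaabc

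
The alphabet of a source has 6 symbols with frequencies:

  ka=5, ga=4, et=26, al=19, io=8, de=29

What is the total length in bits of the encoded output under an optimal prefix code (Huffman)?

Greedily combine the two least-frequent nodes:
ga(4) + ka(5) → 9
io(8) + 9 → 17
17 + al(19) → 36
et(26) + de(29) → 55
36 + 55 → 91
The encoded length is the sum of every internal node's weight: 9 + 17 + 36 + 55 + 91 = 208 bits.

208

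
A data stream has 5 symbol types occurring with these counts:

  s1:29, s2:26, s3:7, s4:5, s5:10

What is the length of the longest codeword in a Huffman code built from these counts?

Merge the two lowest-weight nodes at each step:
combine s4(5), s3(7) → 12
combine s5(10), 12 → 22
combine 22, s2(26) → 48
combine s1(29), 48 → 77
Maximum depth reached is 4.

4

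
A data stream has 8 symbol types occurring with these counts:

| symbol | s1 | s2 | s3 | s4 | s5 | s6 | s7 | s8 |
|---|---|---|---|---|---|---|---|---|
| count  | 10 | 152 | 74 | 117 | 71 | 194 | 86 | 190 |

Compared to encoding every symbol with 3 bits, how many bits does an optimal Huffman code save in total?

148

Fixed-length: 3 bits × 894 symbols = 2682 bits.
Huffman merges:
combine s1(10), s5(71) → 81
combine s3(74), 81 → 155
combine s7(86), s4(117) → 203
combine s2(152), 155 → 307
combine s8(190), s6(194) → 384
combine 203, 307 → 510
combine 384, 510 → 894
Huffman total = 81 + 155 + 203 + 307 + 384 + 510 + 894 = 2534 bits.
Saving = 2682 − 2534 = 148 bits.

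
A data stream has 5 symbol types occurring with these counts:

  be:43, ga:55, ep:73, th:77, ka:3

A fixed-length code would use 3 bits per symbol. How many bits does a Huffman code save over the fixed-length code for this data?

Fixed-length: 3 bits × 251 symbols = 753 bits.
Huffman merges:
combine ka(3), be(43) → 46
combine 46, ga(55) → 101
combine ep(73), th(77) → 150
combine 101, 150 → 251
Huffman total = 46 + 101 + 150 + 251 = 548 bits.
Saving = 753 − 548 = 205 bits.

205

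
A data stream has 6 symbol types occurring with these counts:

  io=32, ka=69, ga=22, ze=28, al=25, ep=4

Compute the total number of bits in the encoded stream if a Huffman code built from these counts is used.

Greedily combine the two least-frequent nodes:
merge ep(4) and ga(22): 26
merge al(25) and 26: 51
merge ze(28) and io(32): 60
merge 51 and 60: 111
merge ka(69) and 111: 180
Each symbol's bit-cost is frequency × depth; summing gives 428 bits (equivalently 26 + 51 + 60 + 111 + 180).

428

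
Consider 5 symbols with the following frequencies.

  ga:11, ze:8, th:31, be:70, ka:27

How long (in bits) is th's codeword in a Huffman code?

Repeatedly merge the two smallest:
merge ze(8) and ga(11): 19
merge 19 and ka(27): 46
merge th(31) and 46: 77
merge be(70) and 77: 147
The subtree containing th is merged 2 times, so code length = 2.

2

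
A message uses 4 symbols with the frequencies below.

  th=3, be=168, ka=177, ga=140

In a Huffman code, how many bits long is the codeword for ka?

1

Build the tree from the bottom:
th(3) + ga(140) → 143
143 + be(168) → 311
ka(177) + 311 → 488
ka is merged only at the final step, so code length = 1.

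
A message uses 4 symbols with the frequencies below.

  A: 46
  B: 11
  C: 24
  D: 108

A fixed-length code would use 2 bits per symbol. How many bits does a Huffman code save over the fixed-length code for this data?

73

Fixed-length: 2 bits × 189 symbols = 378 bits.
Huffman merges:
combine B(11), C(24) → 35
combine 35, A(46) → 81
combine 81, D(108) → 189
Huffman total = 35 + 81 + 189 = 305 bits.
Saving = 378 − 305 = 73 bits.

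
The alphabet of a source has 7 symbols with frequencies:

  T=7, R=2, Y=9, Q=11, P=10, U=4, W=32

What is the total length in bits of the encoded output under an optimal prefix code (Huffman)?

Greedily combine the two least-frequent nodes:
R(2) + U(4) → 6
6 + T(7) → 13
Y(9) + P(10) → 19
Q(11) + 13 → 24
19 + 24 → 43
W(32) + 43 → 75
The encoded length is the sum of every internal node's weight: 6 + 13 + 19 + 24 + 43 + 75 = 180 bits.

180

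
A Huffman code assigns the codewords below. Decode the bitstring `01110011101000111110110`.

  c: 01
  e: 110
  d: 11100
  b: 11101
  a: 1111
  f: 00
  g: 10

Read left to right; each codeword is recognised as soon as it completes (prefix code):
  01→c | 110→e | 01→c | 110→e | 10→g | 00→f | 1111→a | 10→g | 110→e
Decoded message: cecegfage

cecegfage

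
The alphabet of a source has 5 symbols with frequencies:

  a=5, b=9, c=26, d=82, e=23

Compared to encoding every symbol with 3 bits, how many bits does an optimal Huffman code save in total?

Fixed-length: 3 bits × 145 symbols = 435 bits.
Huffman merges:
a(5) + b(9) → 14
14 + e(23) → 37
c(26) + 37 → 63
63 + d(82) → 145
Huffman total = 14 + 37 + 63 + 145 = 259 bits.
Saving = 435 − 259 = 176 bits.

176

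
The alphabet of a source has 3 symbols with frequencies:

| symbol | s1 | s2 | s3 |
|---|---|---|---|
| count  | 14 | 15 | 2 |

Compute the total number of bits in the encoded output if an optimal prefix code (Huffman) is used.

Greedily combine the two least-frequent nodes:
combine s3(2), s1(14) → 16
combine s2(15), 16 → 31
Total encoded bits = sum of merged weights = 16 + 31 = 47.

47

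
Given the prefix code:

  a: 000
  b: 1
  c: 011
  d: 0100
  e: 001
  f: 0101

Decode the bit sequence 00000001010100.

aafd

Read left to right; each codeword is recognised as soon as it completes (prefix code):
  000→a | 000→a | 0101→f | 0100→d
Decoded message: aafd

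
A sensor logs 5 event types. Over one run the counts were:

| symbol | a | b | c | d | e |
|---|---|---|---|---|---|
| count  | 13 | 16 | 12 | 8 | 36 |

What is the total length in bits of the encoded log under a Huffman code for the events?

Greedily combine the two least-frequent nodes:
merge d(8) and c(12): 20
merge a(13) and b(16): 29
merge 20 and 29: 49
merge e(36) and 49: 85
Total encoded bits = sum of merged weights = 20 + 29 + 49 + 85 = 183.

183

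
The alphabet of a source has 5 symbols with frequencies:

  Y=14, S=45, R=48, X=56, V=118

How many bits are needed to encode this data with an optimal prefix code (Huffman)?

Merge the two smallest weights repeatedly:
merge Y(14) and S(45): 59
merge R(48) and X(56): 104
merge 59 and 104: 163
merge V(118) and 163: 281
The encoded length is the sum of every internal node's weight: 59 + 104 + 163 + 281 = 607 bits.

607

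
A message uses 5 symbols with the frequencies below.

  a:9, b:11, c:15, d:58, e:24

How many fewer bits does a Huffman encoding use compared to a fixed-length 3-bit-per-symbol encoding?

Fixed-length: 3 bits × 117 symbols = 351 bits.
Huffman merges:
a(9) + b(11) → 20
c(15) + 20 → 35
e(24) + 35 → 59
d(58) + 59 → 117
Huffman total = 20 + 35 + 59 + 117 = 231 bits.
Saving = 351 − 231 = 120 bits.

120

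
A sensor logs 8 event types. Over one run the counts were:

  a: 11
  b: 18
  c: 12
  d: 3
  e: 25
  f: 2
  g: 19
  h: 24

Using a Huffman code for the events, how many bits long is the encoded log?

314

Merge the two smallest weights repeatedly:
combine f(2), d(3) → 5
combine 5, a(11) → 16
combine c(12), 16 → 28
combine b(18), g(19) → 37
combine h(24), e(25) → 49
combine 28, 37 → 65
combine 49, 65 → 114
Each symbol's bit-cost is frequency × depth; summing gives 314 bits (equivalently 5 + 16 + 28 + 37 + 49 + 65 + 114).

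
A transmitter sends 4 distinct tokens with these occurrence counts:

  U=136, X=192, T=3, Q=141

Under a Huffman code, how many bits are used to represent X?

Repeatedly merge the two smallest:
merge T(3) and U(136): 139
merge 139 and Q(141): 280
merge X(192) and 280: 472
X is a child of the root — depth 1, so its codeword is a single bit.

1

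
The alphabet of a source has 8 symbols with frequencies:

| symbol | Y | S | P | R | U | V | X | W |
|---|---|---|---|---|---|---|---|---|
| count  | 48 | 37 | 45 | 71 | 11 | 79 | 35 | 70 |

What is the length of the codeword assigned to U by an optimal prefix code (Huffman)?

Build the tree from the bottom:
merge U(11) and X(35): 46
merge S(37) and P(45): 82
merge 46 and Y(48): 94
merge W(70) and R(71): 141
merge V(79) and 82: 161
merge 94 and 141: 235
merge 161 and 235: 396
U sits 4 levels below the root, so its codeword is 4 bits.

4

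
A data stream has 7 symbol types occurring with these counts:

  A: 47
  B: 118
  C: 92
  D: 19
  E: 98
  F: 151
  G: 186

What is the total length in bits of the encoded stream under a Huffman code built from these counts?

1862

Merge the two smallest weights repeatedly:
D(19) + A(47) → 66
66 + C(92) → 158
E(98) + B(118) → 216
F(151) + 158 → 309
G(186) + 216 → 402
309 + 402 → 711
Total encoded bits = sum of merged weights = 66 + 158 + 216 + 309 + 402 + 711 = 1862.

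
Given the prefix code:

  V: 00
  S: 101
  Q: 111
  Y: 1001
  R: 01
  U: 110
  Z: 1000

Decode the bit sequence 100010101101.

Read left to right; each codeword is recognised as soon as it completes (prefix code):
  1000→Z | 101→S | 01→R | 101→S
Decoded message: ZSRS

ZSRS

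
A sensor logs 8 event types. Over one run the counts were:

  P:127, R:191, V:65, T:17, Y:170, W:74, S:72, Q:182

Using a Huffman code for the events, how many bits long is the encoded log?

2549

Merge the two smallest weights repeatedly:
merge T(17) and V(65): 82
merge S(72) and W(74): 146
merge 82 and P(127): 209
merge 146 and Y(170): 316
merge Q(182) and R(191): 373
merge 209 and 316: 525
merge 373 and 525: 898
Each symbol's bit-cost is frequency × depth; summing gives 2549 bits (equivalently 82 + 146 + 209 + 316 + 373 + 525 + 898).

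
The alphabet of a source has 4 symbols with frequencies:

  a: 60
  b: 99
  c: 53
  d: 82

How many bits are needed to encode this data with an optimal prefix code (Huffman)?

588

Build the Huffman tree bottom-up:
c(53) + a(60) → 113
d(82) + b(99) → 181
113 + 181 → 294
Each symbol's bit-cost is frequency × depth; summing gives 588 bits (equivalently 113 + 181 + 294).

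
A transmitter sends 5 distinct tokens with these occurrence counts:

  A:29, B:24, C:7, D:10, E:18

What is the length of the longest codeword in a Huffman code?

3

Merge the two lowest-weight nodes at each step:
merge C(7) and D(10): 17
merge 17 and E(18): 35
merge B(24) and A(29): 53
merge 35 and 53: 88
The rarest symbols sit at the bottom; the longest codeword is 3 bits.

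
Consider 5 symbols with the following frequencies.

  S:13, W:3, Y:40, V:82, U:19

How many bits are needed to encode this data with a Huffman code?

283

Build the Huffman tree bottom-up:
W(3) + S(13) → 16
16 + U(19) → 35
35 + Y(40) → 75
75 + V(82) → 157
Each symbol's bit-cost is frequency × depth; summing gives 283 bits (equivalently 16 + 35 + 75 + 157).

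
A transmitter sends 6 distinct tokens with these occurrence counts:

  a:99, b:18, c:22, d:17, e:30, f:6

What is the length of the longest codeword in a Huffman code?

4

Merge the two lowest-weight nodes at each step:
merge f(6) and d(17): 23
merge b(18) and c(22): 40
merge 23 and e(30): 53
merge 40 and 53: 93
merge 93 and a(99): 192
The rarest symbols sit at the bottom; the longest codeword is 4 bits.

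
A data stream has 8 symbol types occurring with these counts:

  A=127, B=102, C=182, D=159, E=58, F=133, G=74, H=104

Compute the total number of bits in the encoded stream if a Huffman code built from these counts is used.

2767

Build the Huffman tree bottom-up:
merge E(58) and G(74): 132
merge B(102) and H(104): 206
merge A(127) and 132: 259
merge F(133) and D(159): 292
merge C(182) and 206: 388
merge 259 and 292: 551
merge 388 and 551: 939
Each symbol's bit-cost is frequency × depth; summing gives 2767 bits (equivalently 132 + 206 + 259 + 292 + 388 + 551 + 939).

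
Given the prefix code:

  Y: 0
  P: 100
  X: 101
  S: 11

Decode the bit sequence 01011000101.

Read left to right; each codeword is recognised as soon as it completes (prefix code):
  0→Y | 101→X | 100→P | 0→Y | 101→X
Decoded message: YXPYX

YXPYX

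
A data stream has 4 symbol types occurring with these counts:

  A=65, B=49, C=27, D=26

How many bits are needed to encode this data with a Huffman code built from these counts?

Build the Huffman tree bottom-up:
D(26) + C(27) → 53
B(49) + 53 → 102
A(65) + 102 → 167
The encoded length is the sum of every internal node's weight: 53 + 102 + 167 = 322 bits.

322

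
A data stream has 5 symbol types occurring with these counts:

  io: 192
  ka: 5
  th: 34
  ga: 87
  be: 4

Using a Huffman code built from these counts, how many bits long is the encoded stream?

504

Build the Huffman tree bottom-up:
merge be(4) and ka(5): 9
merge 9 and th(34): 43
merge 43 and ga(87): 130
merge 130 and io(192): 322
Each symbol's bit-cost is frequency × depth; summing gives 504 bits (equivalently 9 + 43 + 130 + 322).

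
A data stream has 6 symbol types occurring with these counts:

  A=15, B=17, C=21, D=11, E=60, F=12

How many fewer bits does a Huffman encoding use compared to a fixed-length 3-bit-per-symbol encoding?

97

Fixed-length: 3 bits × 136 symbols = 408 bits.
Huffman merges:
combine D(11), F(12) → 23
combine A(15), B(17) → 32
combine C(21), 23 → 44
combine 32, 44 → 76
combine E(60), 76 → 136
Huffman total = 23 + 32 + 44 + 76 + 136 = 311 bits.
Saving = 408 − 311 = 97 bits.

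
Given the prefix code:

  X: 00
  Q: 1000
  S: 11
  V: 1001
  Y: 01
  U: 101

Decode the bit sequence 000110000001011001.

XYQXYYV

Read left to right; each codeword is recognised as soon as it completes (prefix code):
  00→X | 01→Y | 1000→Q | 00→X | 01→Y | 01→Y | 1001→V
Decoded message: XYQXYYV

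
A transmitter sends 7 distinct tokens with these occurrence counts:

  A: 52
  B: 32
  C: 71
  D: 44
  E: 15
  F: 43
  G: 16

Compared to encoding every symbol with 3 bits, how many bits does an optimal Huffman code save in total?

Fixed-length: 3 bits × 273 symbols = 819 bits.
Huffman merges:
combine E(15), G(16) → 31
combine 31, B(32) → 63
combine F(43), D(44) → 87
combine A(52), 63 → 115
combine C(71), 87 → 158
combine 115, 158 → 273
Huffman total = 31 + 63 + 87 + 115 + 158 + 273 = 727 bits.
Saving = 819 − 727 = 92 bits.

92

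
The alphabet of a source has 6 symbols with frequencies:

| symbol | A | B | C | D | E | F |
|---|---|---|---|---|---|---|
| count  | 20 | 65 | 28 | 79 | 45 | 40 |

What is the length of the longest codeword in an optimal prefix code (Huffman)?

Merge the two lowest-weight nodes at each step:
A(20) + C(28) → 48
F(40) + E(45) → 85
48 + B(65) → 113
D(79) + 85 → 164
113 + 164 → 277
Maximum depth reached is 3.

3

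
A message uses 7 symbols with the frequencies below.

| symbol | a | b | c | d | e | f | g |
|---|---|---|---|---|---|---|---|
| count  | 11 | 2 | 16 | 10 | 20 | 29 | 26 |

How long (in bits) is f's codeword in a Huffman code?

2

Build the tree from the bottom:
combine b(2), d(10) → 12
combine a(11), 12 → 23
combine c(16), e(20) → 36
combine 23, g(26) → 49
combine f(29), 36 → 65
combine 49, 65 → 114
f's leaf is at depth 2, giving a 2-bit codeword.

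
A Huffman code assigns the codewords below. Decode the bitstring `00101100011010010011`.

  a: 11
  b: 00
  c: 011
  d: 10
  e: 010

bdabceec

Read left to right; each codeword is recognised as soon as it completes (prefix code):
  00→b | 10→d | 11→a | 00→b | 011→c | 010→e | 010→e | 011→c
Decoded message: bdabceec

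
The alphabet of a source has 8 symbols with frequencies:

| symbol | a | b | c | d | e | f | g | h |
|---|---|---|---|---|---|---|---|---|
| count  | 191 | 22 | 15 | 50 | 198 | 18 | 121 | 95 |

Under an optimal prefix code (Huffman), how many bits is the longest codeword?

6

Merge the two lowest-weight nodes at each step:
c(15) + f(18) → 33
b(22) + 33 → 55
d(50) + 55 → 105
h(95) + 105 → 200
g(121) + a(191) → 312
e(198) + 200 → 398
312 + 398 → 710
Maximum depth reached is 6.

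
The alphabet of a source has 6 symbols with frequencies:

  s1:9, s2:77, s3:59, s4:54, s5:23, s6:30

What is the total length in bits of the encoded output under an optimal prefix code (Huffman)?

Greedily combine the two least-frequent nodes:
s1(9) + s5(23) → 32
s6(30) + 32 → 62
s4(54) + s3(59) → 113
62 + s2(77) → 139
113 + 139 → 252
Each symbol's bit-cost is frequency × depth; summing gives 598 bits (equivalently 32 + 62 + 113 + 139 + 252).

598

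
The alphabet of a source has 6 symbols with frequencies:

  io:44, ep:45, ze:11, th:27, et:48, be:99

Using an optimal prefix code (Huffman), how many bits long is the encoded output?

662

Build the Huffman tree bottom-up:
ze(11) + th(27) → 38
38 + io(44) → 82
ep(45) + et(48) → 93
82 + 93 → 175
be(99) + 175 → 274
Total encoded bits = sum of merged weights = 38 + 82 + 93 + 175 + 274 = 662.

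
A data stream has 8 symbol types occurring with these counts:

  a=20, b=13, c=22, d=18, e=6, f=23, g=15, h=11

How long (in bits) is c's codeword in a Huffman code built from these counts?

3

Huffman merges, smallest pair first:
combine e(6), h(11) → 17
combine b(13), g(15) → 28
combine 17, d(18) → 35
combine a(20), c(22) → 42
combine f(23), 28 → 51
combine 35, 42 → 77
combine 51, 77 → 128
c sits 3 levels below the root, so its codeword is 3 bits.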